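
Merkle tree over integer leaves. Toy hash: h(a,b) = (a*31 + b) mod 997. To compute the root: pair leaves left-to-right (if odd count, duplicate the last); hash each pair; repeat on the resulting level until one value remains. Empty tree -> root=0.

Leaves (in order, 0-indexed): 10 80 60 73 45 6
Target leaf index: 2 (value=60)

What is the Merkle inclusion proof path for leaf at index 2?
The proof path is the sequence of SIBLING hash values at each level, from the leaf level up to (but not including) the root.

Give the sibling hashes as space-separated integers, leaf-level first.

Answer: 73 390 964

Derivation:
L0 (leaves): [10, 80, 60, 73, 45, 6], target index=2
L1: h(10,80)=(10*31+80)%997=390 [pair 0] h(60,73)=(60*31+73)%997=936 [pair 1] h(45,6)=(45*31+6)%997=404 [pair 2] -> [390, 936, 404]
  Sibling for proof at L0: 73
L2: h(390,936)=(390*31+936)%997=65 [pair 0] h(404,404)=(404*31+404)%997=964 [pair 1] -> [65, 964]
  Sibling for proof at L1: 390
L3: h(65,964)=(65*31+964)%997=985 [pair 0] -> [985]
  Sibling for proof at L2: 964
Root: 985
Proof path (sibling hashes from leaf to root): [73, 390, 964]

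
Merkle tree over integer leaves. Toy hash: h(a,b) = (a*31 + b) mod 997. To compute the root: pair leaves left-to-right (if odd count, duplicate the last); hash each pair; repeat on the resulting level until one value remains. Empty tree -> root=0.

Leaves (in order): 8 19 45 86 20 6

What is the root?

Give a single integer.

Answer: 499

Derivation:
L0: [8, 19, 45, 86, 20, 6]
L1: h(8,19)=(8*31+19)%997=267 h(45,86)=(45*31+86)%997=484 h(20,6)=(20*31+6)%997=626 -> [267, 484, 626]
L2: h(267,484)=(267*31+484)%997=785 h(626,626)=(626*31+626)%997=92 -> [785, 92]
L3: h(785,92)=(785*31+92)%997=499 -> [499]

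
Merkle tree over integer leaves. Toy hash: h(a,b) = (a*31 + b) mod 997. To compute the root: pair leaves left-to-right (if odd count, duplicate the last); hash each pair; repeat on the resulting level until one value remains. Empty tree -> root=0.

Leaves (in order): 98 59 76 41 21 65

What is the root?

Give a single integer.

L0: [98, 59, 76, 41, 21, 65]
L1: h(98,59)=(98*31+59)%997=106 h(76,41)=(76*31+41)%997=403 h(21,65)=(21*31+65)%997=716 -> [106, 403, 716]
L2: h(106,403)=(106*31+403)%997=698 h(716,716)=(716*31+716)%997=978 -> [698, 978]
L3: h(698,978)=(698*31+978)%997=682 -> [682]

Answer: 682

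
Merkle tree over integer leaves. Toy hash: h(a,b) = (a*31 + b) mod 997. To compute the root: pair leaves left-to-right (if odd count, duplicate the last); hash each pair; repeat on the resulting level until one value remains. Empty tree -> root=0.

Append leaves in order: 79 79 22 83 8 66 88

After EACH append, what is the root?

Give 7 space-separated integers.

After append 79 (leaves=[79]):
  L0: [79]
  root=79
After append 79 (leaves=[79, 79]):
  L0: [79, 79]
  L1: h(79,79)=(79*31+79)%997=534 -> [534]
  root=534
After append 22 (leaves=[79, 79, 22]):
  L0: [79, 79, 22]
  L1: h(79,79)=(79*31+79)%997=534 h(22,22)=(22*31+22)%997=704 -> [534, 704]
  L2: h(534,704)=(534*31+704)%997=309 -> [309]
  root=309
After append 83 (leaves=[79, 79, 22, 83]):
  L0: [79, 79, 22, 83]
  L1: h(79,79)=(79*31+79)%997=534 h(22,83)=(22*31+83)%997=765 -> [534, 765]
  L2: h(534,765)=(534*31+765)%997=370 -> [370]
  root=370
After append 8 (leaves=[79, 79, 22, 83, 8]):
  L0: [79, 79, 22, 83, 8]
  L1: h(79,79)=(79*31+79)%997=534 h(22,83)=(22*31+83)%997=765 h(8,8)=(8*31+8)%997=256 -> [534, 765, 256]
  L2: h(534,765)=(534*31+765)%997=370 h(256,256)=(256*31+256)%997=216 -> [370, 216]
  L3: h(370,216)=(370*31+216)%997=719 -> [719]
  root=719
After append 66 (leaves=[79, 79, 22, 83, 8, 66]):
  L0: [79, 79, 22, 83, 8, 66]
  L1: h(79,79)=(79*31+79)%997=534 h(22,83)=(22*31+83)%997=765 h(8,66)=(8*31+66)%997=314 -> [534, 765, 314]
  L2: h(534,765)=(534*31+765)%997=370 h(314,314)=(314*31+314)%997=78 -> [370, 78]
  L3: h(370,78)=(370*31+78)%997=581 -> [581]
  root=581
After append 88 (leaves=[79, 79, 22, 83, 8, 66, 88]):
  L0: [79, 79, 22, 83, 8, 66, 88]
  L1: h(79,79)=(79*31+79)%997=534 h(22,83)=(22*31+83)%997=765 h(8,66)=(8*31+66)%997=314 h(88,88)=(88*31+88)%997=822 -> [534, 765, 314, 822]
  L2: h(534,765)=(534*31+765)%997=370 h(314,822)=(314*31+822)%997=586 -> [370, 586]
  L3: h(370,586)=(370*31+586)%997=92 -> [92]
  root=92

Answer: 79 534 309 370 719 581 92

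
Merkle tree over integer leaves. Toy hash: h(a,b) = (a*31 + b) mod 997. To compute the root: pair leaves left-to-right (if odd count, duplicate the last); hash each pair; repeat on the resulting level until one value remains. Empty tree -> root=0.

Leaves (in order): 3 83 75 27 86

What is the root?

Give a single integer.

L0: [3, 83, 75, 27, 86]
L1: h(3,83)=(3*31+83)%997=176 h(75,27)=(75*31+27)%997=358 h(86,86)=(86*31+86)%997=758 -> [176, 358, 758]
L2: h(176,358)=(176*31+358)%997=829 h(758,758)=(758*31+758)%997=328 -> [829, 328]
L3: h(829,328)=(829*31+328)%997=105 -> [105]

Answer: 105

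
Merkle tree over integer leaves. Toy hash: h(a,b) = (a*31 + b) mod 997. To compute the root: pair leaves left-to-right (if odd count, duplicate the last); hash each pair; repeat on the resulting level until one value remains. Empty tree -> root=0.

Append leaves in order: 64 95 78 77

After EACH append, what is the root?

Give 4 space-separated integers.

After append 64 (leaves=[64]):
  L0: [64]
  root=64
After append 95 (leaves=[64, 95]):
  L0: [64, 95]
  L1: h(64,95)=(64*31+95)%997=85 -> [85]
  root=85
After append 78 (leaves=[64, 95, 78]):
  L0: [64, 95, 78]
  L1: h(64,95)=(64*31+95)%997=85 h(78,78)=(78*31+78)%997=502 -> [85, 502]
  L2: h(85,502)=(85*31+502)%997=146 -> [146]
  root=146
After append 77 (leaves=[64, 95, 78, 77]):
  L0: [64, 95, 78, 77]
  L1: h(64,95)=(64*31+95)%997=85 h(78,77)=(78*31+77)%997=501 -> [85, 501]
  L2: h(85,501)=(85*31+501)%997=145 -> [145]
  root=145

Answer: 64 85 146 145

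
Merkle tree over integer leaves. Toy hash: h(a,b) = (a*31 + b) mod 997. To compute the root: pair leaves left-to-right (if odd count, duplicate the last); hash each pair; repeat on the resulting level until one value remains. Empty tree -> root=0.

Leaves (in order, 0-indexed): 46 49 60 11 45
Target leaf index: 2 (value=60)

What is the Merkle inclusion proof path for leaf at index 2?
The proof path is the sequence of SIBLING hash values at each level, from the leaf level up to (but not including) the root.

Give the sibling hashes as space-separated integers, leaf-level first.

L0 (leaves): [46, 49, 60, 11, 45], target index=2
L1: h(46,49)=(46*31+49)%997=478 [pair 0] h(60,11)=(60*31+11)%997=874 [pair 1] h(45,45)=(45*31+45)%997=443 [pair 2] -> [478, 874, 443]
  Sibling for proof at L0: 11
L2: h(478,874)=(478*31+874)%997=737 [pair 0] h(443,443)=(443*31+443)%997=218 [pair 1] -> [737, 218]
  Sibling for proof at L1: 478
L3: h(737,218)=(737*31+218)%997=134 [pair 0] -> [134]
  Sibling for proof at L2: 218
Root: 134
Proof path (sibling hashes from leaf to root): [11, 478, 218]

Answer: 11 478 218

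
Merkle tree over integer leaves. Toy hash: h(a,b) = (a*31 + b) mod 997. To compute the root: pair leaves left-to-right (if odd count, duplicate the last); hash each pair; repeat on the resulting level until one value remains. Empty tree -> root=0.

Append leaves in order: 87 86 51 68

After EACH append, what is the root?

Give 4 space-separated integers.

After append 87 (leaves=[87]):
  L0: [87]
  root=87
After append 86 (leaves=[87, 86]):
  L0: [87, 86]
  L1: h(87,86)=(87*31+86)%997=789 -> [789]
  root=789
After append 51 (leaves=[87, 86, 51]):
  L0: [87, 86, 51]
  L1: h(87,86)=(87*31+86)%997=789 h(51,51)=(51*31+51)%997=635 -> [789, 635]
  L2: h(789,635)=(789*31+635)%997=169 -> [169]
  root=169
After append 68 (leaves=[87, 86, 51, 68]):
  L0: [87, 86, 51, 68]
  L1: h(87,86)=(87*31+86)%997=789 h(51,68)=(51*31+68)%997=652 -> [789, 652]
  L2: h(789,652)=(789*31+652)%997=186 -> [186]
  root=186

Answer: 87 789 169 186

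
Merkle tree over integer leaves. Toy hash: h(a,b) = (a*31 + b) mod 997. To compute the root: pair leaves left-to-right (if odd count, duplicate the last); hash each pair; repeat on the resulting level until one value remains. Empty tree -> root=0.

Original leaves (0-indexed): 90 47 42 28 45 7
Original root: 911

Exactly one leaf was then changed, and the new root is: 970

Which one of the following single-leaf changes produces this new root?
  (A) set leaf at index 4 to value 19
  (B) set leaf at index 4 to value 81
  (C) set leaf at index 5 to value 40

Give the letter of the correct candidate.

Original leaves: [90, 47, 42, 28, 45, 7]
Target new root: 970
Try each candidate change and compute the resulting root:
Candidate A: set leaf[4] = 19 -> leaves = [90, 47, 42, 28, 19, 7]
  L0: [90, 47, 42, 28, 19, 7]
  L1: h(90,47)=(90*31+47)%997=843 h(42,28)=(42*31+28)%997=333 h(19,7)=(19*31+7)%997=596 -> [843, 333, 596]
  L2: h(843,333)=(843*31+333)%997=544 h(596,596)=(596*31+596)%997=129 -> [544, 129]
  L3: h(544,129)=(544*31+129)%997=44 -> [44]
  root = 44 != target 970
Candidate B: set leaf[4] = 81 -> leaves = [90, 47, 42, 28, 81, 7]
  L0: [90, 47, 42, 28, 81, 7]
  L1: h(90,47)=(90*31+47)%997=843 h(42,28)=(42*31+28)%997=333 h(81,7)=(81*31+7)%997=524 -> [843, 333, 524]
  L2: h(843,333)=(843*31+333)%997=544 h(524,524)=(524*31+524)%997=816 -> [544, 816]
  L3: h(544,816)=(544*31+816)%997=731 -> [731]
  root = 731 != target 970
Candidate C: set leaf[5] = 40 -> leaves = [90, 47, 42, 28, 45, 40]
  L0: [90, 47, 42, 28, 45, 40]
  L1: h(90,47)=(90*31+47)%997=843 h(42,28)=(42*31+28)%997=333 h(45,40)=(45*31+40)%997=438 -> [843, 333, 438]
  L2: h(843,333)=(843*31+333)%997=544 h(438,438)=(438*31+438)%997=58 -> [544, 58]
  L3: h(544,58)=(544*31+58)%997=970 -> [970]
  root = 970 == target 970  ** MATCH **
Candidate C produces the target root.

Answer: C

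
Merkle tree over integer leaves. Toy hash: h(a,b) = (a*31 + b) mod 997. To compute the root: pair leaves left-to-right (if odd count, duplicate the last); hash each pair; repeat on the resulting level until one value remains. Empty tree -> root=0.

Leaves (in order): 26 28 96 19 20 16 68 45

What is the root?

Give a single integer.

Answer: 942

Derivation:
L0: [26, 28, 96, 19, 20, 16, 68, 45]
L1: h(26,28)=(26*31+28)%997=834 h(96,19)=(96*31+19)%997=4 h(20,16)=(20*31+16)%997=636 h(68,45)=(68*31+45)%997=159 -> [834, 4, 636, 159]
L2: h(834,4)=(834*31+4)%997=933 h(636,159)=(636*31+159)%997=932 -> [933, 932]
L3: h(933,932)=(933*31+932)%997=942 -> [942]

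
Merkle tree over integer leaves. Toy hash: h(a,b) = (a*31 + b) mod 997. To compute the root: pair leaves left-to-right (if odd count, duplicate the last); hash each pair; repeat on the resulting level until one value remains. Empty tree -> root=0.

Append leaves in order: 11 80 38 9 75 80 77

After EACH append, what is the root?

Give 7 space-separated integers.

Answer: 11 421 309 280 735 895 954

Derivation:
After append 11 (leaves=[11]):
  L0: [11]
  root=11
After append 80 (leaves=[11, 80]):
  L0: [11, 80]
  L1: h(11,80)=(11*31+80)%997=421 -> [421]
  root=421
After append 38 (leaves=[11, 80, 38]):
  L0: [11, 80, 38]
  L1: h(11,80)=(11*31+80)%997=421 h(38,38)=(38*31+38)%997=219 -> [421, 219]
  L2: h(421,219)=(421*31+219)%997=309 -> [309]
  root=309
After append 9 (leaves=[11, 80, 38, 9]):
  L0: [11, 80, 38, 9]
  L1: h(11,80)=(11*31+80)%997=421 h(38,9)=(38*31+9)%997=190 -> [421, 190]
  L2: h(421,190)=(421*31+190)%997=280 -> [280]
  root=280
After append 75 (leaves=[11, 80, 38, 9, 75]):
  L0: [11, 80, 38, 9, 75]
  L1: h(11,80)=(11*31+80)%997=421 h(38,9)=(38*31+9)%997=190 h(75,75)=(75*31+75)%997=406 -> [421, 190, 406]
  L2: h(421,190)=(421*31+190)%997=280 h(406,406)=(406*31+406)%997=31 -> [280, 31]
  L3: h(280,31)=(280*31+31)%997=735 -> [735]
  root=735
After append 80 (leaves=[11, 80, 38, 9, 75, 80]):
  L0: [11, 80, 38, 9, 75, 80]
  L1: h(11,80)=(11*31+80)%997=421 h(38,9)=(38*31+9)%997=190 h(75,80)=(75*31+80)%997=411 -> [421, 190, 411]
  L2: h(421,190)=(421*31+190)%997=280 h(411,411)=(411*31+411)%997=191 -> [280, 191]
  L3: h(280,191)=(280*31+191)%997=895 -> [895]
  root=895
After append 77 (leaves=[11, 80, 38, 9, 75, 80, 77]):
  L0: [11, 80, 38, 9, 75, 80, 77]
  L1: h(11,80)=(11*31+80)%997=421 h(38,9)=(38*31+9)%997=190 h(75,80)=(75*31+80)%997=411 h(77,77)=(77*31+77)%997=470 -> [421, 190, 411, 470]
  L2: h(421,190)=(421*31+190)%997=280 h(411,470)=(411*31+470)%997=250 -> [280, 250]
  L3: h(280,250)=(280*31+250)%997=954 -> [954]
  root=954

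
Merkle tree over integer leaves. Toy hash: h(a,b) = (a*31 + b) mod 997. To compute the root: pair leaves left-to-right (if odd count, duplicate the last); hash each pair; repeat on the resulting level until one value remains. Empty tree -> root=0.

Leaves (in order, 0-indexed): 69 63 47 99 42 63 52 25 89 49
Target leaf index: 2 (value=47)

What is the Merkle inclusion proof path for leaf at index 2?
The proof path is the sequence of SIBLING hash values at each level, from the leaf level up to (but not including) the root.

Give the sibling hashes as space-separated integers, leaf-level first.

L0 (leaves): [69, 63, 47, 99, 42, 63, 52, 25, 89, 49], target index=2
L1: h(69,63)=(69*31+63)%997=208 [pair 0] h(47,99)=(47*31+99)%997=559 [pair 1] h(42,63)=(42*31+63)%997=368 [pair 2] h(52,25)=(52*31+25)%997=640 [pair 3] h(89,49)=(89*31+49)%997=814 [pair 4] -> [208, 559, 368, 640, 814]
  Sibling for proof at L0: 99
L2: h(208,559)=(208*31+559)%997=28 [pair 0] h(368,640)=(368*31+640)%997=84 [pair 1] h(814,814)=(814*31+814)%997=126 [pair 2] -> [28, 84, 126]
  Sibling for proof at L1: 208
L3: h(28,84)=(28*31+84)%997=952 [pair 0] h(126,126)=(126*31+126)%997=44 [pair 1] -> [952, 44]
  Sibling for proof at L2: 84
L4: h(952,44)=(952*31+44)%997=643 [pair 0] -> [643]
  Sibling for proof at L3: 44
Root: 643
Proof path (sibling hashes from leaf to root): [99, 208, 84, 44]

Answer: 99 208 84 44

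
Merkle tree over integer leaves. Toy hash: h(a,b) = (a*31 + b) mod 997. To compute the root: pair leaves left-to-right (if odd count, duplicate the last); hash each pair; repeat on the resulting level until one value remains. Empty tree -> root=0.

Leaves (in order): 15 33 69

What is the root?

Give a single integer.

L0: [15, 33, 69]
L1: h(15,33)=(15*31+33)%997=498 h(69,69)=(69*31+69)%997=214 -> [498, 214]
L2: h(498,214)=(498*31+214)%997=697 -> [697]

Answer: 697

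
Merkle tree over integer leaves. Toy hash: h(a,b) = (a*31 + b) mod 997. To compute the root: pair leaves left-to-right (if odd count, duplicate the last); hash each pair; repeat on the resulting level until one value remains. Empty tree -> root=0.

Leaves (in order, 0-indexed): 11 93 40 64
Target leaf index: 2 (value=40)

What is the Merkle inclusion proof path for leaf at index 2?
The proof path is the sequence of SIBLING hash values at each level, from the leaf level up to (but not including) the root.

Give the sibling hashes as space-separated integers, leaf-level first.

L0 (leaves): [11, 93, 40, 64], target index=2
L1: h(11,93)=(11*31+93)%997=434 [pair 0] h(40,64)=(40*31+64)%997=307 [pair 1] -> [434, 307]
  Sibling for proof at L0: 64
L2: h(434,307)=(434*31+307)%997=800 [pair 0] -> [800]
  Sibling for proof at L1: 434
Root: 800
Proof path (sibling hashes from leaf to root): [64, 434]

Answer: 64 434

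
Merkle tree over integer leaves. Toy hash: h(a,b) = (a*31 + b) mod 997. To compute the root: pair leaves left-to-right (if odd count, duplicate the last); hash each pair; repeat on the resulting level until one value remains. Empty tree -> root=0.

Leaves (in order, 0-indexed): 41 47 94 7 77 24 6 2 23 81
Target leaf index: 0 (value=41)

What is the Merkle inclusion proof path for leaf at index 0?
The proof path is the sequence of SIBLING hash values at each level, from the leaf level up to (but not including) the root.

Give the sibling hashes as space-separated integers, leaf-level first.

Answer: 47 927 154 501

Derivation:
L0 (leaves): [41, 47, 94, 7, 77, 24, 6, 2, 23, 81], target index=0
L1: h(41,47)=(41*31+47)%997=321 [pair 0] h(94,7)=(94*31+7)%997=927 [pair 1] h(77,24)=(77*31+24)%997=417 [pair 2] h(6,2)=(6*31+2)%997=188 [pair 3] h(23,81)=(23*31+81)%997=794 [pair 4] -> [321, 927, 417, 188, 794]
  Sibling for proof at L0: 47
L2: h(321,927)=(321*31+927)%997=908 [pair 0] h(417,188)=(417*31+188)%997=154 [pair 1] h(794,794)=(794*31+794)%997=483 [pair 2] -> [908, 154, 483]
  Sibling for proof at L1: 927
L3: h(908,154)=(908*31+154)%997=386 [pair 0] h(483,483)=(483*31+483)%997=501 [pair 1] -> [386, 501]
  Sibling for proof at L2: 154
L4: h(386,501)=(386*31+501)%997=503 [pair 0] -> [503]
  Sibling for proof at L3: 501
Root: 503
Proof path (sibling hashes from leaf to root): [47, 927, 154, 501]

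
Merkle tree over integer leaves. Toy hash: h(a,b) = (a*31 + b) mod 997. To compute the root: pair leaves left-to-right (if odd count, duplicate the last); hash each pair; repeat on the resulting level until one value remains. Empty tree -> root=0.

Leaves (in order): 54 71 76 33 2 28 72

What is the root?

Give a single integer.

Answer: 381

Derivation:
L0: [54, 71, 76, 33, 2, 28, 72]
L1: h(54,71)=(54*31+71)%997=748 h(76,33)=(76*31+33)%997=395 h(2,28)=(2*31+28)%997=90 h(72,72)=(72*31+72)%997=310 -> [748, 395, 90, 310]
L2: h(748,395)=(748*31+395)%997=652 h(90,310)=(90*31+310)%997=109 -> [652, 109]
L3: h(652,109)=(652*31+109)%997=381 -> [381]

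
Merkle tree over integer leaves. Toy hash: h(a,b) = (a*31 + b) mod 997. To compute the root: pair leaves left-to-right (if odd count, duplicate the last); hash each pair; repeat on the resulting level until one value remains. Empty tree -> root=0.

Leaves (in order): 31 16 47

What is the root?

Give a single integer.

L0: [31, 16, 47]
L1: h(31,16)=(31*31+16)%997=977 h(47,47)=(47*31+47)%997=507 -> [977, 507]
L2: h(977,507)=(977*31+507)%997=884 -> [884]

Answer: 884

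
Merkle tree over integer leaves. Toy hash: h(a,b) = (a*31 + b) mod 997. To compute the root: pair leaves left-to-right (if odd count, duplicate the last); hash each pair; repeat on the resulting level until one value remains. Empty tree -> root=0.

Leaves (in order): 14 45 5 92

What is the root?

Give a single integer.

L0: [14, 45, 5, 92]
L1: h(14,45)=(14*31+45)%997=479 h(5,92)=(5*31+92)%997=247 -> [479, 247]
L2: h(479,247)=(479*31+247)%997=141 -> [141]

Answer: 141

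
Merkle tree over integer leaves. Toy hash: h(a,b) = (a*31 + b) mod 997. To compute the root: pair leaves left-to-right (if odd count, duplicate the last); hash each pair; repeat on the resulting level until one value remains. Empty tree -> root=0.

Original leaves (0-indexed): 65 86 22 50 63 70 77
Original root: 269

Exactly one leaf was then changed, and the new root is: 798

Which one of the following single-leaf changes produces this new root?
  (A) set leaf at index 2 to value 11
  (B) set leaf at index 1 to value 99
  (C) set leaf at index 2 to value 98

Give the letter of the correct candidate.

Answer: B

Derivation:
Original leaves: [65, 86, 22, 50, 63, 70, 77]
Target new root: 798
Try each candidate change and compute the resulting root:
Candidate A: set leaf[2] = 11 -> leaves = [65, 86, 11, 50, 63, 70, 77]
  L0: [65, 86, 11, 50, 63, 70, 77]
  L1: h(65,86)=(65*31+86)%997=107 h(11,50)=(11*31+50)%997=391 h(63,70)=(63*31+70)%997=29 h(77,77)=(77*31+77)%997=470 -> [107, 391, 29, 470]
  L2: h(107,391)=(107*31+391)%997=717 h(29,470)=(29*31+470)%997=372 -> [717, 372]
  L3: h(717,372)=(717*31+372)%997=665 -> [665]
  root = 665 != target 798
Candidate B: set leaf[1] = 99 -> leaves = [65, 99, 22, 50, 63, 70, 77]
  L0: [65, 99, 22, 50, 63, 70, 77]
  L1: h(65,99)=(65*31+99)%997=120 h(22,50)=(22*31+50)%997=732 h(63,70)=(63*31+70)%997=29 h(77,77)=(77*31+77)%997=470 -> [120, 732, 29, 470]
  L2: h(120,732)=(120*31+732)%997=464 h(29,470)=(29*31+470)%997=372 -> [464, 372]
  L3: h(464,372)=(464*31+372)%997=798 -> [798]
  root = 798 == target 798  ** MATCH **
Candidate C: set leaf[2] = 98 -> leaves = [65, 86, 98, 50, 63, 70, 77]
  L0: [65, 86, 98, 50, 63, 70, 77]
  L1: h(65,86)=(65*31+86)%997=107 h(98,50)=(98*31+50)%997=97 h(63,70)=(63*31+70)%997=29 h(77,77)=(77*31+77)%997=470 -> [107, 97, 29, 470]
  L2: h(107,97)=(107*31+97)%997=423 h(29,470)=(29*31+470)%997=372 -> [423, 372]
  L3: h(423,372)=(423*31+372)%997=524 -> [524]
  root = 524 != target 798
Candidate B produces the target root.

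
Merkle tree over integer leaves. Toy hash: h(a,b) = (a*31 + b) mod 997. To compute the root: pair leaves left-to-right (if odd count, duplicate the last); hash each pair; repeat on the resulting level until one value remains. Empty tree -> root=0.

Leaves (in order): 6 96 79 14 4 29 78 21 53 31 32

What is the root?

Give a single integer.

L0: [6, 96, 79, 14, 4, 29, 78, 21, 53, 31, 32]
L1: h(6,96)=(6*31+96)%997=282 h(79,14)=(79*31+14)%997=469 h(4,29)=(4*31+29)%997=153 h(78,21)=(78*31+21)%997=445 h(53,31)=(53*31+31)%997=677 h(32,32)=(32*31+32)%997=27 -> [282, 469, 153, 445, 677, 27]
L2: h(282,469)=(282*31+469)%997=238 h(153,445)=(153*31+445)%997=203 h(677,27)=(677*31+27)%997=77 -> [238, 203, 77]
L3: h(238,203)=(238*31+203)%997=602 h(77,77)=(77*31+77)%997=470 -> [602, 470]
L4: h(602,470)=(602*31+470)%997=189 -> [189]

Answer: 189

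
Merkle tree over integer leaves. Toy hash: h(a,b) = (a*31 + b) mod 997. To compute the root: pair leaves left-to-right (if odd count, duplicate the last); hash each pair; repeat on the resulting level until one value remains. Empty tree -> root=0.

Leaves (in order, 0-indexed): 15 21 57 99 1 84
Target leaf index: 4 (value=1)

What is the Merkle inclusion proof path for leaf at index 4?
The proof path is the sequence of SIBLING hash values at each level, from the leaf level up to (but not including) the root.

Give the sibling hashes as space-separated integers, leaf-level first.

L0 (leaves): [15, 21, 57, 99, 1, 84], target index=4
L1: h(15,21)=(15*31+21)%997=486 [pair 0] h(57,99)=(57*31+99)%997=869 [pair 1] h(1,84)=(1*31+84)%997=115 [pair 2] -> [486, 869, 115]
  Sibling for proof at L0: 84
L2: h(486,869)=(486*31+869)%997=980 [pair 0] h(115,115)=(115*31+115)%997=689 [pair 1] -> [980, 689]
  Sibling for proof at L1: 115
L3: h(980,689)=(980*31+689)%997=162 [pair 0] -> [162]
  Sibling for proof at L2: 980
Root: 162
Proof path (sibling hashes from leaf to root): [84, 115, 980]

Answer: 84 115 980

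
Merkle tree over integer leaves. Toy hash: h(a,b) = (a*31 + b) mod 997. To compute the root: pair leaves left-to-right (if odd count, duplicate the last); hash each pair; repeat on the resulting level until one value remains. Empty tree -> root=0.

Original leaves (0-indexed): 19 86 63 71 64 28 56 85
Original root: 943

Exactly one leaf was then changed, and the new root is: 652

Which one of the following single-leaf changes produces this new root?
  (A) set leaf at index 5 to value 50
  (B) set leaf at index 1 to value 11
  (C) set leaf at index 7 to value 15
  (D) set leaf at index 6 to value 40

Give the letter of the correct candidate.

Answer: B

Derivation:
Original leaves: [19, 86, 63, 71, 64, 28, 56, 85]
Target new root: 652
Try each candidate change and compute the resulting root:
Candidate A: set leaf[5] = 50 -> leaves = [19, 86, 63, 71, 64, 50, 56, 85]
  L0: [19, 86, 63, 71, 64, 50, 56, 85]
  L1: h(19,86)=(19*31+86)%997=675 h(63,71)=(63*31+71)%997=30 h(64,50)=(64*31+50)%997=40 h(56,85)=(56*31+85)%997=824 -> [675, 30, 40, 824]
  L2: h(675,30)=(675*31+30)%997=18 h(40,824)=(40*31+824)%997=70 -> [18, 70]
  L3: h(18,70)=(18*31+70)%997=628 -> [628]
  root = 628 != target 652
Candidate B: set leaf[1] = 11 -> leaves = [19, 11, 63, 71, 64, 28, 56, 85]
  L0: [19, 11, 63, 71, 64, 28, 56, 85]
  L1: h(19,11)=(19*31+11)%997=600 h(63,71)=(63*31+71)%997=30 h(64,28)=(64*31+28)%997=18 h(56,85)=(56*31+85)%997=824 -> [600, 30, 18, 824]
  L2: h(600,30)=(600*31+30)%997=684 h(18,824)=(18*31+824)%997=385 -> [684, 385]
  L3: h(684,385)=(684*31+385)%997=652 -> [652]
  root = 652 == target 652  ** MATCH **
Candidate C: set leaf[7] = 15 -> leaves = [19, 86, 63, 71, 64, 28, 56, 15]
  L0: [19, 86, 63, 71, 64, 28, 56, 15]
  L1: h(19,86)=(19*31+86)%997=675 h(63,71)=(63*31+71)%997=30 h(64,28)=(64*31+28)%997=18 h(56,15)=(56*31+15)%997=754 -> [675, 30, 18, 754]
  L2: h(675,30)=(675*31+30)%997=18 h(18,754)=(18*31+754)%997=315 -> [18, 315]
  L3: h(18,315)=(18*31+315)%997=873 -> [873]
  root = 873 != target 652
Candidate D: set leaf[6] = 40 -> leaves = [19, 86, 63, 71, 64, 28, 40, 85]
  L0: [19, 86, 63, 71, 64, 28, 40, 85]
  L1: h(19,86)=(19*31+86)%997=675 h(63,71)=(63*31+71)%997=30 h(64,28)=(64*31+28)%997=18 h(40,85)=(40*31+85)%997=328 -> [675, 30, 18, 328]
  L2: h(675,30)=(675*31+30)%997=18 h(18,328)=(18*31+328)%997=886 -> [18, 886]
  L3: h(18,886)=(18*31+886)%997=447 -> [447]
  root = 447 != target 652
Candidate B produces the target root.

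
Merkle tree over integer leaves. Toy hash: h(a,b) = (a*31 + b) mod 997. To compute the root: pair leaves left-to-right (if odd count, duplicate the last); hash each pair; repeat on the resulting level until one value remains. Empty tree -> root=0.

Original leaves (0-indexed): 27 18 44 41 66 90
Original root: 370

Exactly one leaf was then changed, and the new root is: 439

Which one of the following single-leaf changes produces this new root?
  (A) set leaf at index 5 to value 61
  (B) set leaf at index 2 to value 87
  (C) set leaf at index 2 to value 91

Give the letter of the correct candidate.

Original leaves: [27, 18, 44, 41, 66, 90]
Target new root: 439
Try each candidate change and compute the resulting root:
Candidate A: set leaf[5] = 61 -> leaves = [27, 18, 44, 41, 66, 61]
  L0: [27, 18, 44, 41, 66, 61]
  L1: h(27,18)=(27*31+18)%997=855 h(44,41)=(44*31+41)%997=408 h(66,61)=(66*31+61)%997=113 -> [855, 408, 113]
  L2: h(855,408)=(855*31+408)%997=991 h(113,113)=(113*31+113)%997=625 -> [991, 625]
  L3: h(991,625)=(991*31+625)%997=439 -> [439]
  root = 439 == target 439  ** MATCH **
Candidate B: set leaf[2] = 87 -> leaves = [27, 18, 87, 41, 66, 90]
  L0: [27, 18, 87, 41, 66, 90]
  L1: h(27,18)=(27*31+18)%997=855 h(87,41)=(87*31+41)%997=744 h(66,90)=(66*31+90)%997=142 -> [855, 744, 142]
  L2: h(855,744)=(855*31+744)%997=330 h(142,142)=(142*31+142)%997=556 -> [330, 556]
  L3: h(330,556)=(330*31+556)%997=816 -> [816]
  root = 816 != target 439
Candidate C: set leaf[2] = 91 -> leaves = [27, 18, 91, 41, 66, 90]
  L0: [27, 18, 91, 41, 66, 90]
  L1: h(27,18)=(27*31+18)%997=855 h(91,41)=(91*31+41)%997=868 h(66,90)=(66*31+90)%997=142 -> [855, 868, 142]
  L2: h(855,868)=(855*31+868)%997=454 h(142,142)=(142*31+142)%997=556 -> [454, 556]
  L3: h(454,556)=(454*31+556)%997=672 -> [672]
  root = 672 != target 439
Candidate A produces the target root.

Answer: A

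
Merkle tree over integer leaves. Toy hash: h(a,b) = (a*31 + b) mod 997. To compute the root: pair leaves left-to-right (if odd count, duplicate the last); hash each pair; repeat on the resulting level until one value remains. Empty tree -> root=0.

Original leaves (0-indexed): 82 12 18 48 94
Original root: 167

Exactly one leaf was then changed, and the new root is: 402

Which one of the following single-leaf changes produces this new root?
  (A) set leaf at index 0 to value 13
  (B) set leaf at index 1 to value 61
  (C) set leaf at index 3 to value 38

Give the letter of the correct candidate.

Original leaves: [82, 12, 18, 48, 94]
Target new root: 402
Try each candidate change and compute the resulting root:
Candidate A: set leaf[0] = 13 -> leaves = [13, 12, 18, 48, 94]
  L0: [13, 12, 18, 48, 94]
  L1: h(13,12)=(13*31+12)%997=415 h(18,48)=(18*31+48)%997=606 h(94,94)=(94*31+94)%997=17 -> [415, 606, 17]
  L2: h(415,606)=(415*31+606)%997=510 h(17,17)=(17*31+17)%997=544 -> [510, 544]
  L3: h(510,544)=(510*31+544)%997=402 -> [402]
  root = 402 == target 402  ** MATCH **
Candidate B: set leaf[1] = 61 -> leaves = [82, 61, 18, 48, 94]
  L0: [82, 61, 18, 48, 94]
  L1: h(82,61)=(82*31+61)%997=609 h(18,48)=(18*31+48)%997=606 h(94,94)=(94*31+94)%997=17 -> [609, 606, 17]
  L2: h(609,606)=(609*31+606)%997=542 h(17,17)=(17*31+17)%997=544 -> [542, 544]
  L3: h(542,544)=(542*31+544)%997=397 -> [397]
  root = 397 != target 402
Candidate C: set leaf[3] = 38 -> leaves = [82, 12, 18, 38, 94]
  L0: [82, 12, 18, 38, 94]
  L1: h(82,12)=(82*31+12)%997=560 h(18,38)=(18*31+38)%997=596 h(94,94)=(94*31+94)%997=17 -> [560, 596, 17]
  L2: h(560,596)=(560*31+596)%997=10 h(17,17)=(17*31+17)%997=544 -> [10, 544]
  L3: h(10,544)=(10*31+544)%997=854 -> [854]
  root = 854 != target 402
Candidate A produces the target root.

Answer: A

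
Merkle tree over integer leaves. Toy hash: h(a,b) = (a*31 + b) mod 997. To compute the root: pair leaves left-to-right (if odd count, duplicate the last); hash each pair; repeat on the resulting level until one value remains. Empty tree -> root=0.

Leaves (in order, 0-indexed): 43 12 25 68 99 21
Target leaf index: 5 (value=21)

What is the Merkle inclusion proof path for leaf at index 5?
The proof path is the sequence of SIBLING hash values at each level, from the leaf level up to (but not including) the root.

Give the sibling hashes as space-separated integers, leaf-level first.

L0 (leaves): [43, 12, 25, 68, 99, 21], target index=5
L1: h(43,12)=(43*31+12)%997=348 [pair 0] h(25,68)=(25*31+68)%997=843 [pair 1] h(99,21)=(99*31+21)%997=99 [pair 2] -> [348, 843, 99]
  Sibling for proof at L0: 99
L2: h(348,843)=(348*31+843)%997=664 [pair 0] h(99,99)=(99*31+99)%997=177 [pair 1] -> [664, 177]
  Sibling for proof at L1: 99
L3: h(664,177)=(664*31+177)%997=821 [pair 0] -> [821]
  Sibling for proof at L2: 664
Root: 821
Proof path (sibling hashes from leaf to root): [99, 99, 664]

Answer: 99 99 664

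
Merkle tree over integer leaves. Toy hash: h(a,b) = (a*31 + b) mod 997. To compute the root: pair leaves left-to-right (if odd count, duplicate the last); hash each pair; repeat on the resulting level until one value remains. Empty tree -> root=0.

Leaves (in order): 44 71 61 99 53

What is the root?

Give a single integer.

Answer: 494

Derivation:
L0: [44, 71, 61, 99, 53]
L1: h(44,71)=(44*31+71)%997=438 h(61,99)=(61*31+99)%997=993 h(53,53)=(53*31+53)%997=699 -> [438, 993, 699]
L2: h(438,993)=(438*31+993)%997=613 h(699,699)=(699*31+699)%997=434 -> [613, 434]
L3: h(613,434)=(613*31+434)%997=494 -> [494]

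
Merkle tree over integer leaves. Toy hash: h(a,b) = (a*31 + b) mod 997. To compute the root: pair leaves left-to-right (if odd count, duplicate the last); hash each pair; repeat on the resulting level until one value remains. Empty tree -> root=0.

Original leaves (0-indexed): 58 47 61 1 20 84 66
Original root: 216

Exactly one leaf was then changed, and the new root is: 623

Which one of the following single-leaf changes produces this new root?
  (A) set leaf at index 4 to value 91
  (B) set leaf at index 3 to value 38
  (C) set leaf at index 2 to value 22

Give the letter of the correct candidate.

Original leaves: [58, 47, 61, 1, 20, 84, 66]
Target new root: 623
Try each candidate change and compute the resulting root:
Candidate A: set leaf[4] = 91 -> leaves = [58, 47, 61, 1, 91, 84, 66]
  L0: [58, 47, 61, 1, 91, 84, 66]
  L1: h(58,47)=(58*31+47)%997=848 h(61,1)=(61*31+1)%997=895 h(91,84)=(91*31+84)%997=911 h(66,66)=(66*31+66)%997=118 -> [848, 895, 911, 118]
  L2: h(848,895)=(848*31+895)%997=264 h(911,118)=(911*31+118)%997=443 -> [264, 443]
  L3: h(264,443)=(264*31+443)%997=651 -> [651]
  root = 651 != target 623
Candidate B: set leaf[3] = 38 -> leaves = [58, 47, 61, 38, 20, 84, 66]
  L0: [58, 47, 61, 38, 20, 84, 66]
  L1: h(58,47)=(58*31+47)%997=848 h(61,38)=(61*31+38)%997=932 h(20,84)=(20*31+84)%997=704 h(66,66)=(66*31+66)%997=118 -> [848, 932, 704, 118]
  L2: h(848,932)=(848*31+932)%997=301 h(704,118)=(704*31+118)%997=8 -> [301, 8]
  L3: h(301,8)=(301*31+8)%997=366 -> [366]
  root = 366 != target 623
Candidate C: set leaf[2] = 22 -> leaves = [58, 47, 22, 1, 20, 84, 66]
  L0: [58, 47, 22, 1, 20, 84, 66]
  L1: h(58,47)=(58*31+47)%997=848 h(22,1)=(22*31+1)%997=683 h(20,84)=(20*31+84)%997=704 h(66,66)=(66*31+66)%997=118 -> [848, 683, 704, 118]
  L2: h(848,683)=(848*31+683)%997=52 h(704,118)=(704*31+118)%997=8 -> [52, 8]
  L3: h(52,8)=(52*31+8)%997=623 -> [623]
  root = 623 == target 623  ** MATCH **
Candidate C produces the target root.

Answer: C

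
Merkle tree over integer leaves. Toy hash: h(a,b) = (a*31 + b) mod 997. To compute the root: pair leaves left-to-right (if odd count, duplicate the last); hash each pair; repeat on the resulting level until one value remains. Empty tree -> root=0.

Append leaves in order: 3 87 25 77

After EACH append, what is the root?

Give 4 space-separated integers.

Answer: 3 180 398 450

Derivation:
After append 3 (leaves=[3]):
  L0: [3]
  root=3
After append 87 (leaves=[3, 87]):
  L0: [3, 87]
  L1: h(3,87)=(3*31+87)%997=180 -> [180]
  root=180
After append 25 (leaves=[3, 87, 25]):
  L0: [3, 87, 25]
  L1: h(3,87)=(3*31+87)%997=180 h(25,25)=(25*31+25)%997=800 -> [180, 800]
  L2: h(180,800)=(180*31+800)%997=398 -> [398]
  root=398
After append 77 (leaves=[3, 87, 25, 77]):
  L0: [3, 87, 25, 77]
  L1: h(3,87)=(3*31+87)%997=180 h(25,77)=(25*31+77)%997=852 -> [180, 852]
  L2: h(180,852)=(180*31+852)%997=450 -> [450]
  root=450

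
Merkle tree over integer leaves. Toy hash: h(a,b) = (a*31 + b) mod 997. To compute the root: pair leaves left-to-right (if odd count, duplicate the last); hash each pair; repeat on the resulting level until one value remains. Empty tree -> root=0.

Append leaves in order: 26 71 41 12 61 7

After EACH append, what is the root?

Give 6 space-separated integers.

Answer: 26 877 583 554 875 144

Derivation:
After append 26 (leaves=[26]):
  L0: [26]
  root=26
After append 71 (leaves=[26, 71]):
  L0: [26, 71]
  L1: h(26,71)=(26*31+71)%997=877 -> [877]
  root=877
After append 41 (leaves=[26, 71, 41]):
  L0: [26, 71, 41]
  L1: h(26,71)=(26*31+71)%997=877 h(41,41)=(41*31+41)%997=315 -> [877, 315]
  L2: h(877,315)=(877*31+315)%997=583 -> [583]
  root=583
After append 12 (leaves=[26, 71, 41, 12]):
  L0: [26, 71, 41, 12]
  L1: h(26,71)=(26*31+71)%997=877 h(41,12)=(41*31+12)%997=286 -> [877, 286]
  L2: h(877,286)=(877*31+286)%997=554 -> [554]
  root=554
After append 61 (leaves=[26, 71, 41, 12, 61]):
  L0: [26, 71, 41, 12, 61]
  L1: h(26,71)=(26*31+71)%997=877 h(41,12)=(41*31+12)%997=286 h(61,61)=(61*31+61)%997=955 -> [877, 286, 955]
  L2: h(877,286)=(877*31+286)%997=554 h(955,955)=(955*31+955)%997=650 -> [554, 650]
  L3: h(554,650)=(554*31+650)%997=875 -> [875]
  root=875
After append 7 (leaves=[26, 71, 41, 12, 61, 7]):
  L0: [26, 71, 41, 12, 61, 7]
  L1: h(26,71)=(26*31+71)%997=877 h(41,12)=(41*31+12)%997=286 h(61,7)=(61*31+7)%997=901 -> [877, 286, 901]
  L2: h(877,286)=(877*31+286)%997=554 h(901,901)=(901*31+901)%997=916 -> [554, 916]
  L3: h(554,916)=(554*31+916)%997=144 -> [144]
  root=144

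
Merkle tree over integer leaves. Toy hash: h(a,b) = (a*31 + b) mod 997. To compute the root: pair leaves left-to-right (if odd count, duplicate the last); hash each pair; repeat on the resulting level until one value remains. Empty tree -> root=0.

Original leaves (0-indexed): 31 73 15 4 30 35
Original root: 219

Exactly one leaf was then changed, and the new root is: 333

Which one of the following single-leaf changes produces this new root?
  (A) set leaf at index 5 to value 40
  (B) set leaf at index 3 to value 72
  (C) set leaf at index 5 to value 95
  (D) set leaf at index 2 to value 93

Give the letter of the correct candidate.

Answer: B

Derivation:
Original leaves: [31, 73, 15, 4, 30, 35]
Target new root: 333
Try each candidate change and compute the resulting root:
Candidate A: set leaf[5] = 40 -> leaves = [31, 73, 15, 4, 30, 40]
  L0: [31, 73, 15, 4, 30, 40]
  L1: h(31,73)=(31*31+73)%997=37 h(15,4)=(15*31+4)%997=469 h(30,40)=(30*31+40)%997=970 -> [37, 469, 970]
  L2: h(37,469)=(37*31+469)%997=619 h(970,970)=(970*31+970)%997=133 -> [619, 133]
  L3: h(619,133)=(619*31+133)%997=379 -> [379]
  root = 379 != target 333
Candidate B: set leaf[3] = 72 -> leaves = [31, 73, 15, 72, 30, 35]
  L0: [31, 73, 15, 72, 30, 35]
  L1: h(31,73)=(31*31+73)%997=37 h(15,72)=(15*31+72)%997=537 h(30,35)=(30*31+35)%997=965 -> [37, 537, 965]
  L2: h(37,537)=(37*31+537)%997=687 h(965,965)=(965*31+965)%997=970 -> [687, 970]
  L3: h(687,970)=(687*31+970)%997=333 -> [333]
  root = 333 == target 333  ** MATCH **
Candidate C: set leaf[5] = 95 -> leaves = [31, 73, 15, 4, 30, 95]
  L0: [31, 73, 15, 4, 30, 95]
  L1: h(31,73)=(31*31+73)%997=37 h(15,4)=(15*31+4)%997=469 h(30,95)=(30*31+95)%997=28 -> [37, 469, 28]
  L2: h(37,469)=(37*31+469)%997=619 h(28,28)=(28*31+28)%997=896 -> [619, 896]
  L3: h(619,896)=(619*31+896)%997=145 -> [145]
  root = 145 != target 333
Candidate D: set leaf[2] = 93 -> leaves = [31, 73, 93, 4, 30, 35]
  L0: [31, 73, 93, 4, 30, 35]
  L1: h(31,73)=(31*31+73)%997=37 h(93,4)=(93*31+4)%997=893 h(30,35)=(30*31+35)%997=965 -> [37, 893, 965]
  L2: h(37,893)=(37*31+893)%997=46 h(965,965)=(965*31+965)%997=970 -> [46, 970]
  L3: h(46,970)=(46*31+970)%997=402 -> [402]
  root = 402 != target 333
Candidate B produces the target root.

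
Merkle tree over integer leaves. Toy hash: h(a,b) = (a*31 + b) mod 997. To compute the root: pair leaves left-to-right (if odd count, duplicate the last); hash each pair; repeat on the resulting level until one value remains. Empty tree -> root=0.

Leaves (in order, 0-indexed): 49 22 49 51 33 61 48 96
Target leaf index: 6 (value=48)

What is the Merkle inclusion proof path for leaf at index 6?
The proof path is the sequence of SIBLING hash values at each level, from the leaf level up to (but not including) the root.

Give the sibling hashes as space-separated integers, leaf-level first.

L0 (leaves): [49, 22, 49, 51, 33, 61, 48, 96], target index=6
L1: h(49,22)=(49*31+22)%997=544 [pair 0] h(49,51)=(49*31+51)%997=573 [pair 1] h(33,61)=(33*31+61)%997=87 [pair 2] h(48,96)=(48*31+96)%997=587 [pair 3] -> [544, 573, 87, 587]
  Sibling for proof at L0: 96
L2: h(544,573)=(544*31+573)%997=488 [pair 0] h(87,587)=(87*31+587)%997=293 [pair 1] -> [488, 293]
  Sibling for proof at L1: 87
L3: h(488,293)=(488*31+293)%997=466 [pair 0] -> [466]
  Sibling for proof at L2: 488
Root: 466
Proof path (sibling hashes from leaf to root): [96, 87, 488]

Answer: 96 87 488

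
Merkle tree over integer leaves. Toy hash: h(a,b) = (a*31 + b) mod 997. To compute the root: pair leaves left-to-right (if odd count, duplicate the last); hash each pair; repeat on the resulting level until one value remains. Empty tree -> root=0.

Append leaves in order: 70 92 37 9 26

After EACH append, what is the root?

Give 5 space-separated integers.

Answer: 70 268 519 491 968

Derivation:
After append 70 (leaves=[70]):
  L0: [70]
  root=70
After append 92 (leaves=[70, 92]):
  L0: [70, 92]
  L1: h(70,92)=(70*31+92)%997=268 -> [268]
  root=268
After append 37 (leaves=[70, 92, 37]):
  L0: [70, 92, 37]
  L1: h(70,92)=(70*31+92)%997=268 h(37,37)=(37*31+37)%997=187 -> [268, 187]
  L2: h(268,187)=(268*31+187)%997=519 -> [519]
  root=519
After append 9 (leaves=[70, 92, 37, 9]):
  L0: [70, 92, 37, 9]
  L1: h(70,92)=(70*31+92)%997=268 h(37,9)=(37*31+9)%997=159 -> [268, 159]
  L2: h(268,159)=(268*31+159)%997=491 -> [491]
  root=491
After append 26 (leaves=[70, 92, 37, 9, 26]):
  L0: [70, 92, 37, 9, 26]
  L1: h(70,92)=(70*31+92)%997=268 h(37,9)=(37*31+9)%997=159 h(26,26)=(26*31+26)%997=832 -> [268, 159, 832]
  L2: h(268,159)=(268*31+159)%997=491 h(832,832)=(832*31+832)%997=702 -> [491, 702]
  L3: h(491,702)=(491*31+702)%997=968 -> [968]
  root=968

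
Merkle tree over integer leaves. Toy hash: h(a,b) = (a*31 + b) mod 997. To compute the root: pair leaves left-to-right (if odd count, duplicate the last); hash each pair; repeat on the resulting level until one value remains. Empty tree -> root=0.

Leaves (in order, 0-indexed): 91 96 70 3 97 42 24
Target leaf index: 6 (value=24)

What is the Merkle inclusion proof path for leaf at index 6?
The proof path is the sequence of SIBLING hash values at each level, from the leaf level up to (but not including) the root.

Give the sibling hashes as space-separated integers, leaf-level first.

L0 (leaves): [91, 96, 70, 3, 97, 42, 24], target index=6
L1: h(91,96)=(91*31+96)%997=923 [pair 0] h(70,3)=(70*31+3)%997=179 [pair 1] h(97,42)=(97*31+42)%997=58 [pair 2] h(24,24)=(24*31+24)%997=768 [pair 3] -> [923, 179, 58, 768]
  Sibling for proof at L0: 24
L2: h(923,179)=(923*31+179)%997=876 [pair 0] h(58,768)=(58*31+768)%997=572 [pair 1] -> [876, 572]
  Sibling for proof at L1: 58
L3: h(876,572)=(876*31+572)%997=809 [pair 0] -> [809]
  Sibling for proof at L2: 876
Root: 809
Proof path (sibling hashes from leaf to root): [24, 58, 876]

Answer: 24 58 876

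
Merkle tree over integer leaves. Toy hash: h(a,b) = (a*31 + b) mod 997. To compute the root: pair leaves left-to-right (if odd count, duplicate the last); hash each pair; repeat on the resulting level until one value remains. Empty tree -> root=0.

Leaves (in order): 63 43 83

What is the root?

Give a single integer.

L0: [63, 43, 83]
L1: h(63,43)=(63*31+43)%997=2 h(83,83)=(83*31+83)%997=662 -> [2, 662]
L2: h(2,662)=(2*31+662)%997=724 -> [724]

Answer: 724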